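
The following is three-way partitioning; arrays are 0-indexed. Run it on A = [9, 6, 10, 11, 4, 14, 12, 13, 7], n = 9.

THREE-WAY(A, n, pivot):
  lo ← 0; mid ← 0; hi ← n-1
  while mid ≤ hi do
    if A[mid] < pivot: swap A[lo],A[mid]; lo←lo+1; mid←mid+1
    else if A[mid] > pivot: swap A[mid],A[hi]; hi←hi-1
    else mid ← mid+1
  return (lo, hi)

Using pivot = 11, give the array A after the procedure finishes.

[9, 6, 10, 4, 7, 11, 13, 12, 14]

pivot = 11; lo=0, mid=0, hi=8
A[mid]=9<11: swap A[0],A[0]; lo=1,mid=1 → [9, 6, 10, 11, 4, 14, 12, 13, 7]
A[mid]=6<11: swap A[1],A[1]; lo=2,mid=2 → [9, 6, 10, 11, 4, 14, 12, 13, 7]
A[mid]=10<11: swap A[2],A[2]; lo=3,mid=3 → [9, 6, 10, 11, 4, 14, 12, 13, 7]
A[mid]=11=11: mid=4
A[mid]=4<11: swap A[3],A[4]; lo=4,mid=5 → [9, 6, 10, 4, 11, 14, 12, 13, 7]
A[mid]=14>11: swap A[5],A[8]; hi=7 → [9, 6, 10, 4, 11, 7, 12, 13, 14]
A[mid]=7<11: swap A[4],A[5]; lo=5,mid=6 → [9, 6, 10, 4, 7, 11, 12, 13, 14]
A[mid]=12>11: swap A[6],A[7]; hi=6 → [9, 6, 10, 4, 7, 11, 13, 12, 14]
A[mid]=13>11: swap A[6],A[6]; hi=5 → [9, 6, 10, 4, 7, 11, 13, 12, 14]
end: lo=5, hi=5; A = [9, 6, 10, 4, 7, 11, 13, 12, 14]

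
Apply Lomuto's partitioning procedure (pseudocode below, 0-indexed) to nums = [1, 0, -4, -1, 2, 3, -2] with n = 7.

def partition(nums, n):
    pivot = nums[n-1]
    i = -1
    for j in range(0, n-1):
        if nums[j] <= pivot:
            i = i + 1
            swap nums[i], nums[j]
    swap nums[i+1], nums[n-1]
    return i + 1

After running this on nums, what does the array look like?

[-4, -2, 1, -1, 2, 3, 0]

pivot = nums[6] = -2; i = -1
j=0: nums[0]=1 > -2 → no swap
j=1: nums[1]=0 > -2 → no swap
j=2: nums[2]=-4 ≤ -2 → i=0, swap nums[0],nums[2] → [-4, 0, 1, -1, 2, 3, -2]
j=3: nums[3]=-1 > -2 → no swap
j=4: nums[4]=2 > -2 → no swap
j=5: nums[5]=3 > -2 → no swap
final swap nums[1],nums[6] → [-4, -2, 1, -1, 2, 3, 0]; return 1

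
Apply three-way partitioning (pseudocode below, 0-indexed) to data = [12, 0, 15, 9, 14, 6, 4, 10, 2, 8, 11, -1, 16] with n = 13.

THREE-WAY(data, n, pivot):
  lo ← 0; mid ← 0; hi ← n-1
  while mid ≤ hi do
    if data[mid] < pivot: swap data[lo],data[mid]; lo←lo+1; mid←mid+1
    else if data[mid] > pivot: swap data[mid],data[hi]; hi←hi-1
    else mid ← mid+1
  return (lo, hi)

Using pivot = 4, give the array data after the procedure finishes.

pivot = 4; lo=0, mid=0, hi=12
data[mid]=12>4: swap data[0],data[12]; hi=11 → [16, 0, 15, 9, 14, 6, 4, 10, 2, 8, 11, -1, 12]
data[mid]=16>4: swap data[0],data[11]; hi=10 → [-1, 0, 15, 9, 14, 6, 4, 10, 2, 8, 11, 16, 12]
data[mid]=-1<4: swap data[0],data[0]; lo=1,mid=1 → [-1, 0, 15, 9, 14, 6, 4, 10, 2, 8, 11, 16, 12]
data[mid]=0<4: swap data[1],data[1]; lo=2,mid=2 → [-1, 0, 15, 9, 14, 6, 4, 10, 2, 8, 11, 16, 12]
data[mid]=15>4: swap data[2],data[10]; hi=9 → [-1, 0, 11, 9, 14, 6, 4, 10, 2, 8, 15, 16, 12]
data[mid]=11>4: swap data[2],data[9]; hi=8 → [-1, 0, 8, 9, 14, 6, 4, 10, 2, 11, 15, 16, 12]
data[mid]=8>4: swap data[2],data[8]; hi=7 → [-1, 0, 2, 9, 14, 6, 4, 10, 8, 11, 15, 16, 12]
data[mid]=2<4: swap data[2],data[2]; lo=3,mid=3 → [-1, 0, 2, 9, 14, 6, 4, 10, 8, 11, 15, 16, 12]
data[mid]=9>4: swap data[3],data[7]; hi=6 → [-1, 0, 2, 10, 14, 6, 4, 9, 8, 11, 15, 16, 12]
data[mid]=10>4: swap data[3],data[6]; hi=5 → [-1, 0, 2, 4, 14, 6, 10, 9, 8, 11, 15, 16, 12]
data[mid]=4=4: mid=4
data[mid]=14>4: swap data[4],data[5]; hi=4 → [-1, 0, 2, 4, 6, 14, 10, 9, 8, 11, 15, 16, 12]
data[mid]=6>4: swap data[4],data[4]; hi=3 → [-1, 0, 2, 4, 6, 14, 10, 9, 8, 11, 15, 16, 12]
end: lo=3, hi=3; data = [-1, 0, 2, 4, 6, 14, 10, 9, 8, 11, 15, 16, 12]

[-1, 0, 2, 4, 6, 14, 10, 9, 8, 11, 15, 16, 12]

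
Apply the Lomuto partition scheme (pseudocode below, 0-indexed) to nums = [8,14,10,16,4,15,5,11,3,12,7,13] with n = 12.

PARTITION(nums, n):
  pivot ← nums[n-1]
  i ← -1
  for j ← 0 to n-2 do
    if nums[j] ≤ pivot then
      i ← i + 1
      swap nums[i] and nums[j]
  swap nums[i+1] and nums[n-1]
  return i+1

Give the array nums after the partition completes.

[8,10,4,5,11,3,12,7,13,16,14,15]

pivot=13, i=-1
j=0: 8≤13, i=0, swap(0,0) ⇒ [8,14,10,16,4,15,5,11,3,12,7,13]
j=1: 14>13, skip
j=2: 10≤13, i=1, swap(1,2) ⇒ [8,10,14,16,4,15,5,11,3,12,7,13]
j=3: 16>13, skip
j=4: 4≤13, i=2, swap(2,4) ⇒ [8,10,4,16,14,15,5,11,3,12,7,13]
j=5: 15>13, skip
j=6: 5≤13, i=3, swap(3,6) ⇒ [8,10,4,5,14,15,16,11,3,12,7,13]
j=7: 11≤13, i=4, swap(4,7) ⇒ [8,10,4,5,11,15,16,14,3,12,7,13]
j=8: 3≤13, i=5, swap(5,8) ⇒ [8,10,4,5,11,3,16,14,15,12,7,13]
j=9: 12≤13, i=6, swap(6,9) ⇒ [8,10,4,5,11,3,12,14,15,16,7,13]
j=10: 7≤13, i=7, swap(7,10) ⇒ [8,10,4,5,11,3,12,7,15,16,14,13]
swap(8,11) ⇒ [8,10,4,5,11,3,12,7,13,16,14,15]; return 8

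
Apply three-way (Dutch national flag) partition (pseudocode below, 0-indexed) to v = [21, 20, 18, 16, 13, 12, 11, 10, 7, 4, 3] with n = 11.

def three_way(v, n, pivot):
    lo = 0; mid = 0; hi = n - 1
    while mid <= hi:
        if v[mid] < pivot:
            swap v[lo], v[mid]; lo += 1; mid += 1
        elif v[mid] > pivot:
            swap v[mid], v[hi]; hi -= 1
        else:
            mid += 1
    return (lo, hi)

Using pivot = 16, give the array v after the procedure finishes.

[3, 4, 7, 13, 12, 11, 10, 16, 18, 20, 21]

lo=0 mid=0 hi=10
21>16: swap(0,10), hi=9 ⇒ [3, 20, 18, 16, 13, 12, 11, 10, 7, 4, 21]
3<16: swap(0,0), lo=1 mid=1 ⇒ [3, 20, 18, 16, 13, 12, 11, 10, 7, 4, 21]
20>16: swap(1,9), hi=8 ⇒ [3, 4, 18, 16, 13, 12, 11, 10, 7, 20, 21]
4<16: swap(1,1), lo=2 mid=2 ⇒ [3, 4, 18, 16, 13, 12, 11, 10, 7, 20, 21]
18>16: swap(2,8), hi=7 ⇒ [3, 4, 7, 16, 13, 12, 11, 10, 18, 20, 21]
7<16: swap(2,2), lo=3 mid=3 ⇒ [3, 4, 7, 16, 13, 12, 11, 10, 18, 20, 21]
16=16: mid=4
13<16: swap(3,4), lo=4 mid=5 ⇒ [3, 4, 7, 13, 16, 12, 11, 10, 18, 20, 21]
12<16: swap(4,5), lo=5 mid=6 ⇒ [3, 4, 7, 13, 12, 16, 11, 10, 18, 20, 21]
11<16: swap(5,6), lo=6 mid=7 ⇒ [3, 4, 7, 13, 12, 11, 16, 10, 18, 20, 21]
10<16: swap(6,7), lo=7 mid=8 ⇒ [3, 4, 7, 13, 12, 11, 10, 16, 18, 20, 21]
done. lo=7 hi=7; v=[3, 4, 7, 13, 12, 11, 10, 16, 18, 20, 21]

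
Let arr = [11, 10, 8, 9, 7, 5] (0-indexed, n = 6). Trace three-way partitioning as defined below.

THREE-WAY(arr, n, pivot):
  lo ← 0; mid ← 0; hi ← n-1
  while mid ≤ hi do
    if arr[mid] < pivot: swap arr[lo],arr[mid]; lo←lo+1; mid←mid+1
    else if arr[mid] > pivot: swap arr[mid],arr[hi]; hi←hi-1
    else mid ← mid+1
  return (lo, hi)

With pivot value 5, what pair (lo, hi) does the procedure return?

pivot = 5; lo=0, mid=0, hi=5
arr[mid]=11>5: swap arr[0],arr[5]; hi=4 → [5, 10, 8, 9, 7, 11]
arr[mid]=5=5: mid=1
arr[mid]=10>5: swap arr[1],arr[4]; hi=3 → [5, 7, 8, 9, 10, 11]
arr[mid]=7>5: swap arr[1],arr[3]; hi=2 → [5, 9, 8, 7, 10, 11]
arr[mid]=9>5: swap arr[1],arr[2]; hi=1 → [5, 8, 9, 7, 10, 11]
arr[mid]=8>5: swap arr[1],arr[1]; hi=0 → [5, 8, 9, 7, 10, 11]
end: lo=0, hi=0; arr = [5, 8, 9, 7, 10, 11]

(0, 0)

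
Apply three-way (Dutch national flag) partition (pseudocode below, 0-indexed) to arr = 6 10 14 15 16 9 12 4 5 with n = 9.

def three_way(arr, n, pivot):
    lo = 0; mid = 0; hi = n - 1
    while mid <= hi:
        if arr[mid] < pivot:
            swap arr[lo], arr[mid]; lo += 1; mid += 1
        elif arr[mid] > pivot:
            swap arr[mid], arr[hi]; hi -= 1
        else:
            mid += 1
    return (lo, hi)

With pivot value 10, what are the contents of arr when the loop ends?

lo=0 mid=0 hi=8
6<10: swap(0,0), lo=1 mid=1 ⇒ 6 10 14 15 16 9 12 4 5
10=10: mid=2
14>10: swap(2,8), hi=7 ⇒ 6 10 5 15 16 9 12 4 14
5<10: swap(1,2), lo=2 mid=3 ⇒ 6 5 10 15 16 9 12 4 14
15>10: swap(3,7), hi=6 ⇒ 6 5 10 4 16 9 12 15 14
4<10: swap(2,3), lo=3 mid=4 ⇒ 6 5 4 10 16 9 12 15 14
16>10: swap(4,6), hi=5 ⇒ 6 5 4 10 12 9 16 15 14
12>10: swap(4,5), hi=4 ⇒ 6 5 4 10 9 12 16 15 14
9<10: swap(3,4), lo=4 mid=5 ⇒ 6 5 4 9 10 12 16 15 14
done. lo=4 hi=4; arr=6 5 4 9 10 12 16 15 14

6 5 4 9 10 12 16 15 14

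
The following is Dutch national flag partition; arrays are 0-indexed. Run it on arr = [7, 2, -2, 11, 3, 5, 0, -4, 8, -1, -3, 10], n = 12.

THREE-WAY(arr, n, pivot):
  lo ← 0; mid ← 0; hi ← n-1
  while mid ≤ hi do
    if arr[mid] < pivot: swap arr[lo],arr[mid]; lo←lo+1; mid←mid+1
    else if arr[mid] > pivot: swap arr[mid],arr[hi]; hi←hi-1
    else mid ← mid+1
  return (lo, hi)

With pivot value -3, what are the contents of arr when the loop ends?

[-4, -3, 11, 3, 5, 0, -2, 8, -1, 2, 10, 7]

lo=0 mid=0 hi=11
7>-3: swap(0,11), hi=10 ⇒ [10, 2, -2, 11, 3, 5, 0, -4, 8, -1, -3, 7]
10>-3: swap(0,10), hi=9 ⇒ [-3, 2, -2, 11, 3, 5, 0, -4, 8, -1, 10, 7]
-3=-3: mid=1
2>-3: swap(1,9), hi=8 ⇒ [-3, -1, -2, 11, 3, 5, 0, -4, 8, 2, 10, 7]
-1>-3: swap(1,8), hi=7 ⇒ [-3, 8, -2, 11, 3, 5, 0, -4, -1, 2, 10, 7]
8>-3: swap(1,7), hi=6 ⇒ [-3, -4, -2, 11, 3, 5, 0, 8, -1, 2, 10, 7]
-4<-3: swap(0,1), lo=1 mid=2 ⇒ [-4, -3, -2, 11, 3, 5, 0, 8, -1, 2, 10, 7]
-2>-3: swap(2,6), hi=5 ⇒ [-4, -3, 0, 11, 3, 5, -2, 8, -1, 2, 10, 7]
0>-3: swap(2,5), hi=4 ⇒ [-4, -3, 5, 11, 3, 0, -2, 8, -1, 2, 10, 7]
5>-3: swap(2,4), hi=3 ⇒ [-4, -3, 3, 11, 5, 0, -2, 8, -1, 2, 10, 7]
3>-3: swap(2,3), hi=2 ⇒ [-4, -3, 11, 3, 5, 0, -2, 8, -1, 2, 10, 7]
11>-3: swap(2,2), hi=1 ⇒ [-4, -3, 11, 3, 5, 0, -2, 8, -1, 2, 10, 7]
done. lo=1 hi=1; arr=[-4, -3, 11, 3, 5, 0, -2, 8, -1, 2, 10, 7]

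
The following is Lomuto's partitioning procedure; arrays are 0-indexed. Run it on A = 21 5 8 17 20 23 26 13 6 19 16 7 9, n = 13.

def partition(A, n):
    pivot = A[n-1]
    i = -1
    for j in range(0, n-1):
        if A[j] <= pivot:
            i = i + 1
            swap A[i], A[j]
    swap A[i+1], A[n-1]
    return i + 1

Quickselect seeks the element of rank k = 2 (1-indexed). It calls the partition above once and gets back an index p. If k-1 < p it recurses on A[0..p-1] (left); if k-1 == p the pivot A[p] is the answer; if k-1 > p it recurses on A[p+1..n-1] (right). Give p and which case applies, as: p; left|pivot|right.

pivot = A[12] = 9; i = -1
j=0: A[0]=21 > 9 → no swap
j=1: A[1]=5 ≤ 9 → i=0, swap A[0],A[1] → 5 21 8 17 20 23 26 13 6 19 16 7 9
j=2: A[2]=8 ≤ 9 → i=1, swap A[1],A[2] → 5 8 21 17 20 23 26 13 6 19 16 7 9
j=3: A[3]=17 > 9 → no swap
j=4: A[4]=20 > 9 → no swap
j=5: A[5]=23 > 9 → no swap
j=6: A[6]=26 > 9 → no swap
j=7: A[7]=13 > 9 → no swap
j=8: A[8]=6 ≤ 9 → i=2, swap A[2],A[8] → 5 8 6 17 20 23 26 13 21 19 16 7 9
j=9: A[9]=19 > 9 → no swap
j=10: A[10]=16 > 9 → no swap
j=11: A[11]=7 ≤ 9 → i=3, swap A[3],A[11] → 5 8 6 7 20 23 26 13 21 19 16 17 9
final swap A[4],A[12] → 5 8 6 7 9 23 26 13 21 19 16 17 20; return 4
p = 4; k-1 = 1 < 4 ⇒ left

4; left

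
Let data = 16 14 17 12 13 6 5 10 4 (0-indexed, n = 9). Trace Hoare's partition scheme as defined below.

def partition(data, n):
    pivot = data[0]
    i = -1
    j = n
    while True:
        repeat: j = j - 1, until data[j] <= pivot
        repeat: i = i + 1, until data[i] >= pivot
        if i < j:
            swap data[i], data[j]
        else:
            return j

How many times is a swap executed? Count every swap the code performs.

pivot = data[0] = 16; i = -1, j = 9
j→8 (data[8]=4≤16), i→0 (data[0]=16≥16); i<j, swap → 4 14 17 12 13 6 5 10 16
j→7 (data[7]=10≤16), i→2 (data[2]=17≥16); i<j, swap → 4 14 10 12 13 6 5 17 16
j→6, i→7; i≥j, return j=6. data = 4 14 10 12 13 6 5 17 16

2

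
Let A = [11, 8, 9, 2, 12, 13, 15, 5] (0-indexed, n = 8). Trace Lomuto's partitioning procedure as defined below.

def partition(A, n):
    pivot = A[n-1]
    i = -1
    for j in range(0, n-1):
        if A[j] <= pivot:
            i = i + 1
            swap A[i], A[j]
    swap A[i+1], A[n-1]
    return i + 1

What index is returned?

pivot = A[7] = 5; i = -1
j=0: A[0]=11 > 5 → no swap
j=1: A[1]=8 > 5 → no swap
j=2: A[2]=9 > 5 → no swap
j=3: A[3]=2 ≤ 5 → i=0, swap A[0],A[3] → [2, 8, 9, 11, 12, 13, 15, 5]
j=4: A[4]=12 > 5 → no swap
j=5: A[5]=13 > 5 → no swap
j=6: A[6]=15 > 5 → no swap
final swap A[1],A[7] → [2, 5, 9, 11, 12, 13, 15, 8]; return 1

1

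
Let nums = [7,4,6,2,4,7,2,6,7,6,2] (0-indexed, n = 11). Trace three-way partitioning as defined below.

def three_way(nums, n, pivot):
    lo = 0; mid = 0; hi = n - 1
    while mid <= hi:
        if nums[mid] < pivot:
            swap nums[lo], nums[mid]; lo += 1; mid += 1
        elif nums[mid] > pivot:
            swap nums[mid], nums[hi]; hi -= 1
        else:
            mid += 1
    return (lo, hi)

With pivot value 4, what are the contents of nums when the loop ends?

pivot = 4; lo=0, mid=0, hi=10
nums[mid]=7>4: swap nums[0],nums[10]; hi=9 → [2,4,6,2,4,7,2,6,7,6,7]
nums[mid]=2<4: swap nums[0],nums[0]; lo=1,mid=1 → [2,4,6,2,4,7,2,6,7,6,7]
nums[mid]=4=4: mid=2
nums[mid]=6>4: swap nums[2],nums[9]; hi=8 → [2,4,6,2,4,7,2,6,7,6,7]
nums[mid]=6>4: swap nums[2],nums[8]; hi=7 → [2,4,7,2,4,7,2,6,6,6,7]
nums[mid]=7>4: swap nums[2],nums[7]; hi=6 → [2,4,6,2,4,7,2,7,6,6,7]
nums[mid]=6>4: swap nums[2],nums[6]; hi=5 → [2,4,2,2,4,7,6,7,6,6,7]
nums[mid]=2<4: swap nums[1],nums[2]; lo=2,mid=3 → [2,2,4,2,4,7,6,7,6,6,7]
nums[mid]=2<4: swap nums[2],nums[3]; lo=3,mid=4 → [2,2,2,4,4,7,6,7,6,6,7]
nums[mid]=4=4: mid=5
nums[mid]=7>4: swap nums[5],nums[5]; hi=4 → [2,2,2,4,4,7,6,7,6,6,7]
end: lo=3, hi=4; nums = [2,2,2,4,4,7,6,7,6,6,7]

[2,2,2,4,4,7,6,7,6,6,7]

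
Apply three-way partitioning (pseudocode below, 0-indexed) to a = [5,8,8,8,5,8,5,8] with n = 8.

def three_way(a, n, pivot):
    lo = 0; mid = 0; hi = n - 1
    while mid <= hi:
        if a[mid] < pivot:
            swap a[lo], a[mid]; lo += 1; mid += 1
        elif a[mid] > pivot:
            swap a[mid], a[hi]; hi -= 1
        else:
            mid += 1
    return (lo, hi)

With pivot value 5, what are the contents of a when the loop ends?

lo=0 mid=0 hi=7
5=5: mid=1
8>5: swap(1,7), hi=6 ⇒ [5,8,8,8,5,8,5,8]
8>5: swap(1,6), hi=5 ⇒ [5,5,8,8,5,8,8,8]
5=5: mid=2
8>5: swap(2,5), hi=4 ⇒ [5,5,8,8,5,8,8,8]
8>5: swap(2,4), hi=3 ⇒ [5,5,5,8,8,8,8,8]
5=5: mid=3
8>5: swap(3,3), hi=2 ⇒ [5,5,5,8,8,8,8,8]
done. lo=0 hi=2; a=[5,5,5,8,8,8,8,8]

[5,5,5,8,8,8,8,8]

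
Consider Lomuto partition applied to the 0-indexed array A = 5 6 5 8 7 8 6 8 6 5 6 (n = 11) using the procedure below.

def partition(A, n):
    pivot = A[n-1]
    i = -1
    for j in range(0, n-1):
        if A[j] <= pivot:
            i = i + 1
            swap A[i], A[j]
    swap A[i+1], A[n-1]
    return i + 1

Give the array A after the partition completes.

5 6 5 6 6 5 6 8 7 8 8

pivot = A[10] = 6; i = -1
j=0: A[0]=5 ≤ 6 → i=0, swap A[0],A[0] (no change) → 5 6 5 8 7 8 6 8 6 5 6
j=1: A[1]=6 ≤ 6 → i=1, swap A[1],A[1] (no change) → 5 6 5 8 7 8 6 8 6 5 6
j=2: A[2]=5 ≤ 6 → i=2, swap A[2],A[2] (no change) → 5 6 5 8 7 8 6 8 6 5 6
j=3: A[3]=8 > 6 → no swap
j=4: A[4]=7 > 6 → no swap
j=5: A[5]=8 > 6 → no swap
j=6: A[6]=6 ≤ 6 → i=3, swap A[3],A[6] → 5 6 5 6 7 8 8 8 6 5 6
j=7: A[7]=8 > 6 → no swap
j=8: A[8]=6 ≤ 6 → i=4, swap A[4],A[8] → 5 6 5 6 6 8 8 8 7 5 6
j=9: A[9]=5 ≤ 6 → i=5, swap A[5],A[9] → 5 6 5 6 6 5 8 8 7 8 6
final swap A[6],A[10] → 5 6 5 6 6 5 6 8 7 8 8; return 6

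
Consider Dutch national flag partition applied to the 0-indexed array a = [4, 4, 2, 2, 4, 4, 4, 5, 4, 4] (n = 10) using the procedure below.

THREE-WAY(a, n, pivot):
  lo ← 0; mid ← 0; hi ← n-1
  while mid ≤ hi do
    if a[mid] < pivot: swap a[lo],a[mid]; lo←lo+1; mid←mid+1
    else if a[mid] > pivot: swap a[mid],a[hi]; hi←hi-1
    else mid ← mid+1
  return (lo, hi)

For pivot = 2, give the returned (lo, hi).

pivot = 2; lo=0, mid=0, hi=9
a[mid]=4>2: swap a[0],a[9]; hi=8 → [4, 4, 2, 2, 4, 4, 4, 5, 4, 4]
a[mid]=4>2: swap a[0],a[8]; hi=7 → [4, 4, 2, 2, 4, 4, 4, 5, 4, 4]
a[mid]=4>2: swap a[0],a[7]; hi=6 → [5, 4, 2, 2, 4, 4, 4, 4, 4, 4]
a[mid]=5>2: swap a[0],a[6]; hi=5 → [4, 4, 2, 2, 4, 4, 5, 4, 4, 4]
a[mid]=4>2: swap a[0],a[5]; hi=4 → [4, 4, 2, 2, 4, 4, 5, 4, 4, 4]
a[mid]=4>2: swap a[0],a[4]; hi=3 → [4, 4, 2, 2, 4, 4, 5, 4, 4, 4]
a[mid]=4>2: swap a[0],a[3]; hi=2 → [2, 4, 2, 4, 4, 4, 5, 4, 4, 4]
a[mid]=2=2: mid=1
a[mid]=4>2: swap a[1],a[2]; hi=1 → [2, 2, 4, 4, 4, 4, 5, 4, 4, 4]
a[mid]=2=2: mid=2
end: lo=0, hi=1; a = [2, 2, 4, 4, 4, 4, 5, 4, 4, 4]

(0, 1)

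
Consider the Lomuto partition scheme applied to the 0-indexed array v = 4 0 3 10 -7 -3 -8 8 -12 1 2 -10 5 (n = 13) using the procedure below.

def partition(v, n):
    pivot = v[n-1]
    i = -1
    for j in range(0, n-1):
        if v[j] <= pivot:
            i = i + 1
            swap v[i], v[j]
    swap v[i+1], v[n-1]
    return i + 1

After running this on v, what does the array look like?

4 0 3 -7 -3 -8 -12 1 2 -10 5 8 10

pivot=5, i=-1
j=0: 4≤5, i=0, swap(0,0) ⇒ 4 0 3 10 -7 -3 -8 8 -12 1 2 -10 5
j=1: 0≤5, i=1, swap(1,1) ⇒ 4 0 3 10 -7 -3 -8 8 -12 1 2 -10 5
j=2: 3≤5, i=2, swap(2,2) ⇒ 4 0 3 10 -7 -3 -8 8 -12 1 2 -10 5
j=3: 10>5, skip
j=4: -7≤5, i=3, swap(3,4) ⇒ 4 0 3 -7 10 -3 -8 8 -12 1 2 -10 5
j=5: -3≤5, i=4, swap(4,5) ⇒ 4 0 3 -7 -3 10 -8 8 -12 1 2 -10 5
j=6: -8≤5, i=5, swap(5,6) ⇒ 4 0 3 -7 -3 -8 10 8 -12 1 2 -10 5
j=7: 8>5, skip
j=8: -12≤5, i=6, swap(6,8) ⇒ 4 0 3 -7 -3 -8 -12 8 10 1 2 -10 5
j=9: 1≤5, i=7, swap(7,9) ⇒ 4 0 3 -7 -3 -8 -12 1 10 8 2 -10 5
j=10: 2≤5, i=8, swap(8,10) ⇒ 4 0 3 -7 -3 -8 -12 1 2 8 10 -10 5
j=11: -10≤5, i=9, swap(9,11) ⇒ 4 0 3 -7 -3 -8 -12 1 2 -10 10 8 5
swap(10,12) ⇒ 4 0 3 -7 -3 -8 -12 1 2 -10 5 8 10; return 10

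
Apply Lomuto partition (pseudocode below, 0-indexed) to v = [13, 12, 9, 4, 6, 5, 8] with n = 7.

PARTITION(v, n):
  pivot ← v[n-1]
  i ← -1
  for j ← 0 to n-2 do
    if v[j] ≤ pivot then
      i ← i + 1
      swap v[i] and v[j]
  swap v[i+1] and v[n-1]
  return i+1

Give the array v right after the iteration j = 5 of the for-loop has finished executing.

[4, 6, 5, 13, 12, 9, 8]

pivot=8, i=-1
j=0: 13>8, skip
j=1: 12>8, skip
j=2: 9>8, skip
j=3: 4≤8, i=0, swap(0,3) ⇒ [4, 12, 9, 13, 6, 5, 8]
j=4: 6≤8, i=1, swap(1,4) ⇒ [4, 6, 9, 13, 12, 5, 8]
j=5: 5≤8, i=2, swap(2,5) ⇒ [4, 6, 5, 13, 12, 9, 8]
(after j=5) v = [4, 6, 5, 13, 12, 9, 8]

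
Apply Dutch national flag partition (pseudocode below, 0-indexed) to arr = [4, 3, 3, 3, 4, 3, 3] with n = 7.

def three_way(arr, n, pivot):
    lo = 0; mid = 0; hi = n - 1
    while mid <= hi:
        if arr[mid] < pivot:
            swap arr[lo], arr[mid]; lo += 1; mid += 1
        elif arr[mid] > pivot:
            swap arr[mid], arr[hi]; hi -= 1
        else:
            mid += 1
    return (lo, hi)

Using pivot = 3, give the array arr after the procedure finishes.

[3, 3, 3, 3, 3, 4, 4]

pivot = 3; lo=0, mid=0, hi=6
arr[mid]=4>3: swap arr[0],arr[6]; hi=5 → [3, 3, 3, 3, 4, 3, 4]
arr[mid]=3=3: mid=1
arr[mid]=3=3: mid=2
arr[mid]=3=3: mid=3
arr[mid]=3=3: mid=4
arr[mid]=4>3: swap arr[4],arr[5]; hi=4 → [3, 3, 3, 3, 3, 4, 4]
arr[mid]=3=3: mid=5
end: lo=0, hi=4; arr = [3, 3, 3, 3, 3, 4, 4]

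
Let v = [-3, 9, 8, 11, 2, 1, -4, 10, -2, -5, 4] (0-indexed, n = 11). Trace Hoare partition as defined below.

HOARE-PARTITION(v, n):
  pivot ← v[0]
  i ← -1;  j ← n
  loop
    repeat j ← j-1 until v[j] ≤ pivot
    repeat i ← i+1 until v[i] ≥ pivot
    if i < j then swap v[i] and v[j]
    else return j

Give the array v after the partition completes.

pivot = v[0] = -3; i = -1, j = 11
j→9 (v[9]=-5≤-3), i→0 (v[0]=-3≥-3); i<j, swap → [-5, 9, 8, 11, 2, 1, -4, 10, -2, -3, 4]
j→6 (v[6]=-4≤-3), i→1 (v[1]=9≥-3); i<j, swap → [-5, -4, 8, 11, 2, 1, 9, 10, -2, -3, 4]
j→1, i→2; i≥j, return j=1. v = [-5, -4, 8, 11, 2, 1, 9, 10, -2, -3, 4]

[-5, -4, 8, 11, 2, 1, 9, 10, -2, -3, 4]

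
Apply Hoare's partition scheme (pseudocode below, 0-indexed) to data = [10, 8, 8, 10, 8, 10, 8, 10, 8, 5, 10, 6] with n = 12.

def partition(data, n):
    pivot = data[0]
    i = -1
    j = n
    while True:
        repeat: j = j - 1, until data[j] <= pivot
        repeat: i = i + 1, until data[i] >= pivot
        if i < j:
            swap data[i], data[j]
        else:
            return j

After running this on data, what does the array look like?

[6, 8, 8, 10, 8, 5, 8, 8, 10, 10, 10, 10]

pivot = data[0] = 10; i = -1, j = 12
j→11 (data[11]=6≤10), i→0 (data[0]=10≥10); i<j, swap → [6, 8, 8, 10, 8, 10, 8, 10, 8, 5, 10, 10]
j→10 (data[10]=10≤10), i→3 (data[3]=10≥10); i<j, swap → [6, 8, 8, 10, 8, 10, 8, 10, 8, 5, 10, 10]
j→9 (data[9]=5≤10), i→5 (data[5]=10≥10); i<j, swap → [6, 8, 8, 10, 8, 5, 8, 10, 8, 10, 10, 10]
j→8 (data[8]=8≤10), i→7 (data[7]=10≥10); i<j, swap → [6, 8, 8, 10, 8, 5, 8, 8, 10, 10, 10, 10]
j→7, i→8; i≥j, return j=7. data = [6, 8, 8, 10, 8, 5, 8, 8, 10, 10, 10, 10]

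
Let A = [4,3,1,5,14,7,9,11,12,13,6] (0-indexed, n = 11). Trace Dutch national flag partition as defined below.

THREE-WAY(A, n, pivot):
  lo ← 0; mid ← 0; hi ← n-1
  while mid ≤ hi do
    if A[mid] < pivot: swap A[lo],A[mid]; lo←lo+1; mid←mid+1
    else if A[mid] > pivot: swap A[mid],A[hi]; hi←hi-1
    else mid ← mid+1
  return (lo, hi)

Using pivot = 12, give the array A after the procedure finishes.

[4,3,1,5,6,7,9,11,12,13,14]

lo=0 mid=0 hi=10
4<12: swap(0,0), lo=1 mid=1 ⇒ [4,3,1,5,14,7,9,11,12,13,6]
3<12: swap(1,1), lo=2 mid=2 ⇒ [4,3,1,5,14,7,9,11,12,13,6]
1<12: swap(2,2), lo=3 mid=3 ⇒ [4,3,1,5,14,7,9,11,12,13,6]
5<12: swap(3,3), lo=4 mid=4 ⇒ [4,3,1,5,14,7,9,11,12,13,6]
14>12: swap(4,10), hi=9 ⇒ [4,3,1,5,6,7,9,11,12,13,14]
6<12: swap(4,4), lo=5 mid=5 ⇒ [4,3,1,5,6,7,9,11,12,13,14]
7<12: swap(5,5), lo=6 mid=6 ⇒ [4,3,1,5,6,7,9,11,12,13,14]
9<12: swap(6,6), lo=7 mid=7 ⇒ [4,3,1,5,6,7,9,11,12,13,14]
11<12: swap(7,7), lo=8 mid=8 ⇒ [4,3,1,5,6,7,9,11,12,13,14]
12=12: mid=9
13>12: swap(9,9), hi=8 ⇒ [4,3,1,5,6,7,9,11,12,13,14]
done. lo=8 hi=8; A=[4,3,1,5,6,7,9,11,12,13,14]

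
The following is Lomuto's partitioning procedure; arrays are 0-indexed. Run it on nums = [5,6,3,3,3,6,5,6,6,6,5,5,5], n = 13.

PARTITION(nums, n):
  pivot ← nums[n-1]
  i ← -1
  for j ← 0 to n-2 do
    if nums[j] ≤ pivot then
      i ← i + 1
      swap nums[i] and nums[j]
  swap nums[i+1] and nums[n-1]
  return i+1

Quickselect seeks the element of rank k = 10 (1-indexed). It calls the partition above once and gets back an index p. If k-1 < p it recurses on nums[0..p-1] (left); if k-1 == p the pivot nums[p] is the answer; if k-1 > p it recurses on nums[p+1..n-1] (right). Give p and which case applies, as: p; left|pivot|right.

pivot=5, i=-1
j=0: 5≤5, i=0, swap(0,0) ⇒ [5,6,3,3,3,6,5,6,6,6,5,5,5]
j=1: 6>5, skip
j=2: 3≤5, i=1, swap(1,2) ⇒ [5,3,6,3,3,6,5,6,6,6,5,5,5]
j=3: 3≤5, i=2, swap(2,3) ⇒ [5,3,3,6,3,6,5,6,6,6,5,5,5]
j=4: 3≤5, i=3, swap(3,4) ⇒ [5,3,3,3,6,6,5,6,6,6,5,5,5]
j=5: 6>5, skip
j=6: 5≤5, i=4, swap(4,6) ⇒ [5,3,3,3,5,6,6,6,6,6,5,5,5]
j=7: 6>5, skip
j=8: 6>5, skip
j=9: 6>5, skip
j=10: 5≤5, i=5, swap(5,10) ⇒ [5,3,3,3,5,5,6,6,6,6,6,5,5]
j=11: 5≤5, i=6, swap(6,11) ⇒ [5,3,3,3,5,5,5,6,6,6,6,6,5]
swap(7,12) ⇒ [5,3,3,3,5,5,5,5,6,6,6,6,6]; return 7
p = 7; k-1 = 9 > 7 ⇒ right

7; right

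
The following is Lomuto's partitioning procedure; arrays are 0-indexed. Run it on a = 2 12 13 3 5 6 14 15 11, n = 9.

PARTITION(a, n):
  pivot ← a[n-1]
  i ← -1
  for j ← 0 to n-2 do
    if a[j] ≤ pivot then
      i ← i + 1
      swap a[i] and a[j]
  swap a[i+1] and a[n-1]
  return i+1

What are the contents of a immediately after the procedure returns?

2 3 5 6 11 12 14 15 13

pivot = a[8] = 11; i = -1
j=0: a[0]=2 ≤ 11 → i=0, swap a[0],a[0] (no change) → 2 12 13 3 5 6 14 15 11
j=1: a[1]=12 > 11 → no swap
j=2: a[2]=13 > 11 → no swap
j=3: a[3]=3 ≤ 11 → i=1, swap a[1],a[3] → 2 3 13 12 5 6 14 15 11
j=4: a[4]=5 ≤ 11 → i=2, swap a[2],a[4] → 2 3 5 12 13 6 14 15 11
j=5: a[5]=6 ≤ 11 → i=3, swap a[3],a[5] → 2 3 5 6 13 12 14 15 11
j=6: a[6]=14 > 11 → no swap
j=7: a[7]=15 > 11 → no swap
final swap a[4],a[8] → 2 3 5 6 11 12 14 15 13; return 4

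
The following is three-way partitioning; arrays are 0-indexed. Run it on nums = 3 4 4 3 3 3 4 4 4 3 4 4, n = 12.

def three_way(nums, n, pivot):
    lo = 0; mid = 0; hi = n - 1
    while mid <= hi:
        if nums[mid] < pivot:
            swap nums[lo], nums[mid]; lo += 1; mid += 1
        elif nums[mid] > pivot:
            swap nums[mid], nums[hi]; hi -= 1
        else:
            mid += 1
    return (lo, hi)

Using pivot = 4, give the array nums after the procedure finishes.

lo=0 mid=0 hi=11
3<4: swap(0,0), lo=1 mid=1 ⇒ 3 4 4 3 3 3 4 4 4 3 4 4
4=4: mid=2
4=4: mid=3
3<4: swap(1,3), lo=2 mid=4 ⇒ 3 3 4 4 3 3 4 4 4 3 4 4
3<4: swap(2,4), lo=3 mid=5 ⇒ 3 3 3 4 4 3 4 4 4 3 4 4
3<4: swap(3,5), lo=4 mid=6 ⇒ 3 3 3 3 4 4 4 4 4 3 4 4
4=4: mid=7
4=4: mid=8
4=4: mid=9
3<4: swap(4,9), lo=5 mid=10 ⇒ 3 3 3 3 3 4 4 4 4 4 4 4
4=4: mid=11
4=4: mid=12
done. lo=5 hi=11; nums=3 3 3 3 3 4 4 4 4 4 4 4

3 3 3 3 3 4 4 4 4 4 4 4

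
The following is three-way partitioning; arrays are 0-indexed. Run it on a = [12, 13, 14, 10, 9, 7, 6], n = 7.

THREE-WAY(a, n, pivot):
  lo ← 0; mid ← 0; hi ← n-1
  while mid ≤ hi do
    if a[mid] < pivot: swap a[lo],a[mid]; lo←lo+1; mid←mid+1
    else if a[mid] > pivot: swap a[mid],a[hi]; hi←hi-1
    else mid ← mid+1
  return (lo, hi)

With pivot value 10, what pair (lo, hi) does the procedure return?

(3, 3)

lo=0 mid=0 hi=6
12>10: swap(0,6), hi=5 ⇒ [6, 13, 14, 10, 9, 7, 12]
6<10: swap(0,0), lo=1 mid=1 ⇒ [6, 13, 14, 10, 9, 7, 12]
13>10: swap(1,5), hi=4 ⇒ [6, 7, 14, 10, 9, 13, 12]
7<10: swap(1,1), lo=2 mid=2 ⇒ [6, 7, 14, 10, 9, 13, 12]
14>10: swap(2,4), hi=3 ⇒ [6, 7, 9, 10, 14, 13, 12]
9<10: swap(2,2), lo=3 mid=3 ⇒ [6, 7, 9, 10, 14, 13, 12]
10=10: mid=4
done. lo=3 hi=3; a=[6, 7, 9, 10, 14, 13, 12]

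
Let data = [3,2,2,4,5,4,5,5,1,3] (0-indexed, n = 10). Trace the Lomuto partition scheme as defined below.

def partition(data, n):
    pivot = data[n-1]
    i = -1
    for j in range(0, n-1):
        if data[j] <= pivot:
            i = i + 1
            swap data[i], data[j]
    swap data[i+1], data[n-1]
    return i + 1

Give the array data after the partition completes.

[3,2,2,1,3,4,5,5,4,5]

pivot = data[9] = 3; i = -1
j=0: data[0]=3 ≤ 3 → i=0, swap data[0],data[0] (no change) → [3,2,2,4,5,4,5,5,1,3]
j=1: data[1]=2 ≤ 3 → i=1, swap data[1],data[1] (no change) → [3,2,2,4,5,4,5,5,1,3]
j=2: data[2]=2 ≤ 3 → i=2, swap data[2],data[2] (no change) → [3,2,2,4,5,4,5,5,1,3]
j=3: data[3]=4 > 3 → no swap
j=4: data[4]=5 > 3 → no swap
j=5: data[5]=4 > 3 → no swap
j=6: data[6]=5 > 3 → no swap
j=7: data[7]=5 > 3 → no swap
j=8: data[8]=1 ≤ 3 → i=3, swap data[3],data[8] → [3,2,2,1,5,4,5,5,4,3]
final swap data[4],data[9] → [3,2,2,1,3,4,5,5,4,5]; return 4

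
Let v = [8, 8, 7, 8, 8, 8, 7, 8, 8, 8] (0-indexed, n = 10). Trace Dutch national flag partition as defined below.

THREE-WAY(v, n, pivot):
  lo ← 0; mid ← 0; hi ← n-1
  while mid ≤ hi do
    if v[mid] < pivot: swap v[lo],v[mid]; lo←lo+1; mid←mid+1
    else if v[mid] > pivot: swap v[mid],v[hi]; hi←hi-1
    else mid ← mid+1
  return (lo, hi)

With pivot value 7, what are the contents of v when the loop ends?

lo=0 mid=0 hi=9
8>7: swap(0,9), hi=8 ⇒ [8, 8, 7, 8, 8, 8, 7, 8, 8, 8]
8>7: swap(0,8), hi=7 ⇒ [8, 8, 7, 8, 8, 8, 7, 8, 8, 8]
8>7: swap(0,7), hi=6 ⇒ [8, 8, 7, 8, 8, 8, 7, 8, 8, 8]
8>7: swap(0,6), hi=5 ⇒ [7, 8, 7, 8, 8, 8, 8, 8, 8, 8]
7=7: mid=1
8>7: swap(1,5), hi=4 ⇒ [7, 8, 7, 8, 8, 8, 8, 8, 8, 8]
8>7: swap(1,4), hi=3 ⇒ [7, 8, 7, 8, 8, 8, 8, 8, 8, 8]
8>7: swap(1,3), hi=2 ⇒ [7, 8, 7, 8, 8, 8, 8, 8, 8, 8]
8>7: swap(1,2), hi=1 ⇒ [7, 7, 8, 8, 8, 8, 8, 8, 8, 8]
7=7: mid=2
done. lo=0 hi=1; v=[7, 7, 8, 8, 8, 8, 8, 8, 8, 8]

[7, 7, 8, 8, 8, 8, 8, 8, 8, 8]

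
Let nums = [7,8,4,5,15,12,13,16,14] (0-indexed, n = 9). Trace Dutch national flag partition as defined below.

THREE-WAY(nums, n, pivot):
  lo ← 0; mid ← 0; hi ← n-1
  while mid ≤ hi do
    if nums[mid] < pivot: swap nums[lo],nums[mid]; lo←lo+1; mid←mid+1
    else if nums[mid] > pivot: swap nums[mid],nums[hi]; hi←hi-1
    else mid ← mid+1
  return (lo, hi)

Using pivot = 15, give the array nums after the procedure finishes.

[7,8,4,5,12,13,14,15,16]

lo=0 mid=0 hi=8
7<15: swap(0,0), lo=1 mid=1 ⇒ [7,8,4,5,15,12,13,16,14]
8<15: swap(1,1), lo=2 mid=2 ⇒ [7,8,4,5,15,12,13,16,14]
4<15: swap(2,2), lo=3 mid=3 ⇒ [7,8,4,5,15,12,13,16,14]
5<15: swap(3,3), lo=4 mid=4 ⇒ [7,8,4,5,15,12,13,16,14]
15=15: mid=5
12<15: swap(4,5), lo=5 mid=6 ⇒ [7,8,4,5,12,15,13,16,14]
13<15: swap(5,6), lo=6 mid=7 ⇒ [7,8,4,5,12,13,15,16,14]
16>15: swap(7,8), hi=7 ⇒ [7,8,4,5,12,13,15,14,16]
14<15: swap(6,7), lo=7 mid=8 ⇒ [7,8,4,5,12,13,14,15,16]
done. lo=7 hi=7; nums=[7,8,4,5,12,13,14,15,16]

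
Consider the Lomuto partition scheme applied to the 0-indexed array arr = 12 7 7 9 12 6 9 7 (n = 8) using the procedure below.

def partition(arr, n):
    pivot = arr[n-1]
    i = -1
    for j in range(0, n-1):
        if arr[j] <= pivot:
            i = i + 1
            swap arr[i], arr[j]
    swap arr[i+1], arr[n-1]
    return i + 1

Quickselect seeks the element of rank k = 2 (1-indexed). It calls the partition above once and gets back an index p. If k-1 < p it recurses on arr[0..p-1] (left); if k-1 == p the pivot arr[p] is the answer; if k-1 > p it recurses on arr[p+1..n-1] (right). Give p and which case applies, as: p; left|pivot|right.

pivot=7, i=-1
j=0: 12>7, skip
j=1: 7≤7, i=0, swap(0,1) ⇒ 7 12 7 9 12 6 9 7
j=2: 7≤7, i=1, swap(1,2) ⇒ 7 7 12 9 12 6 9 7
j=3: 9>7, skip
j=4: 12>7, skip
j=5: 6≤7, i=2, swap(2,5) ⇒ 7 7 6 9 12 12 9 7
j=6: 9>7, skip
swap(3,7) ⇒ 7 7 6 7 12 12 9 9; return 3
p = 3; k-1 = 1 < 3 ⇒ left

3; left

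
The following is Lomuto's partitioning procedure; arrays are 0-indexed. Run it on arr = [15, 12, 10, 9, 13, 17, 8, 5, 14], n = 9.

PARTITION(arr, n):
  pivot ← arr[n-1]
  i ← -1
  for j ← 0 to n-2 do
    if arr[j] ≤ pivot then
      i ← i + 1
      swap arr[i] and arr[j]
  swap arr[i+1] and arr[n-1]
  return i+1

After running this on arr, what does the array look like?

[12, 10, 9, 13, 8, 5, 14, 17, 15]

pivot = arr[8] = 14; i = -1
j=0: arr[0]=15 > 14 → no swap
j=1: arr[1]=12 ≤ 14 → i=0, swap arr[0],arr[1] → [12, 15, 10, 9, 13, 17, 8, 5, 14]
j=2: arr[2]=10 ≤ 14 → i=1, swap arr[1],arr[2] → [12, 10, 15, 9, 13, 17, 8, 5, 14]
j=3: arr[3]=9 ≤ 14 → i=2, swap arr[2],arr[3] → [12, 10, 9, 15, 13, 17, 8, 5, 14]
j=4: arr[4]=13 ≤ 14 → i=3, swap arr[3],arr[4] → [12, 10, 9, 13, 15, 17, 8, 5, 14]
j=5: arr[5]=17 > 14 → no swap
j=6: arr[6]=8 ≤ 14 → i=4, swap arr[4],arr[6] → [12, 10, 9, 13, 8, 17, 15, 5, 14]
j=7: arr[7]=5 ≤ 14 → i=5, swap arr[5],arr[7] → [12, 10, 9, 13, 8, 5, 15, 17, 14]
final swap arr[6],arr[8] → [12, 10, 9, 13, 8, 5, 14, 17, 15]; return 6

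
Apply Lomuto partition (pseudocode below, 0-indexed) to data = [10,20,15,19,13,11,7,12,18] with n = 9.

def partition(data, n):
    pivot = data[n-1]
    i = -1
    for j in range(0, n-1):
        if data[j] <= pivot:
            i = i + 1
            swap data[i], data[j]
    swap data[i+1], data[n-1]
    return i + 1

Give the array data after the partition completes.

[10,15,13,11,7,12,18,19,20]

pivot = data[8] = 18; i = -1
j=0: data[0]=10 ≤ 18 → i=0, swap data[0],data[0] (no change) → [10,20,15,19,13,11,7,12,18]
j=1: data[1]=20 > 18 → no swap
j=2: data[2]=15 ≤ 18 → i=1, swap data[1],data[2] → [10,15,20,19,13,11,7,12,18]
j=3: data[3]=19 > 18 → no swap
j=4: data[4]=13 ≤ 18 → i=2, swap data[2],data[4] → [10,15,13,19,20,11,7,12,18]
j=5: data[5]=11 ≤ 18 → i=3, swap data[3],data[5] → [10,15,13,11,20,19,7,12,18]
j=6: data[6]=7 ≤ 18 → i=4, swap data[4],data[6] → [10,15,13,11,7,19,20,12,18]
j=7: data[7]=12 ≤ 18 → i=5, swap data[5],data[7] → [10,15,13,11,7,12,20,19,18]
final swap data[6],data[8] → [10,15,13,11,7,12,18,19,20]; return 6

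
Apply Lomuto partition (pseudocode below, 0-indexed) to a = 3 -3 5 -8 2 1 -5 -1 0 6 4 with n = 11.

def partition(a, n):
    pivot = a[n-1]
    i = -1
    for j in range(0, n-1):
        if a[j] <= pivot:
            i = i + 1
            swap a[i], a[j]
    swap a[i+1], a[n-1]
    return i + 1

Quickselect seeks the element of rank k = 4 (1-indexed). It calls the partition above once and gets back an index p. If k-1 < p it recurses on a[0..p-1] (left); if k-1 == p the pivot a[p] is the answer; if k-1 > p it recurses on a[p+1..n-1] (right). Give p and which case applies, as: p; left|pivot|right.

pivot=4, i=-1
j=0: 3≤4, i=0, swap(0,0) ⇒ 3 -3 5 -8 2 1 -5 -1 0 6 4
j=1: -3≤4, i=1, swap(1,1) ⇒ 3 -3 5 -8 2 1 -5 -1 0 6 4
j=2: 5>4, skip
j=3: -8≤4, i=2, swap(2,3) ⇒ 3 -3 -8 5 2 1 -5 -1 0 6 4
j=4: 2≤4, i=3, swap(3,4) ⇒ 3 -3 -8 2 5 1 -5 -1 0 6 4
j=5: 1≤4, i=4, swap(4,5) ⇒ 3 -3 -8 2 1 5 -5 -1 0 6 4
j=6: -5≤4, i=5, swap(5,6) ⇒ 3 -3 -8 2 1 -5 5 -1 0 6 4
j=7: -1≤4, i=6, swap(6,7) ⇒ 3 -3 -8 2 1 -5 -1 5 0 6 4
j=8: 0≤4, i=7, swap(7,8) ⇒ 3 -3 -8 2 1 -5 -1 0 5 6 4
j=9: 6>4, skip
swap(8,10) ⇒ 3 -3 -8 2 1 -5 -1 0 4 6 5; return 8
p = 8; k-1 = 3 < 8 ⇒ left

8; left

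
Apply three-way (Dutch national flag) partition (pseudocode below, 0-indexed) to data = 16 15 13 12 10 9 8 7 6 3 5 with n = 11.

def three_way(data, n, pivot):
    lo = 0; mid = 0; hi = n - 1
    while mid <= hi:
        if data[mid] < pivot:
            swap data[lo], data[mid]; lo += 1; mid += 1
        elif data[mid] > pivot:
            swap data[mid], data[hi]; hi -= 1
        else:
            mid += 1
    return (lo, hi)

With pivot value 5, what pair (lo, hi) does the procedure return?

pivot = 5; lo=0, mid=0, hi=10
data[mid]=16>5: swap data[0],data[10]; hi=9 → 5 15 13 12 10 9 8 7 6 3 16
data[mid]=5=5: mid=1
data[mid]=15>5: swap data[1],data[9]; hi=8 → 5 3 13 12 10 9 8 7 6 15 16
data[mid]=3<5: swap data[0],data[1]; lo=1,mid=2 → 3 5 13 12 10 9 8 7 6 15 16
data[mid]=13>5: swap data[2],data[8]; hi=7 → 3 5 6 12 10 9 8 7 13 15 16
data[mid]=6>5: swap data[2],data[7]; hi=6 → 3 5 7 12 10 9 8 6 13 15 16
data[mid]=7>5: swap data[2],data[6]; hi=5 → 3 5 8 12 10 9 7 6 13 15 16
data[mid]=8>5: swap data[2],data[5]; hi=4 → 3 5 9 12 10 8 7 6 13 15 16
data[mid]=9>5: swap data[2],data[4]; hi=3 → 3 5 10 12 9 8 7 6 13 15 16
data[mid]=10>5: swap data[2],data[3]; hi=2 → 3 5 12 10 9 8 7 6 13 15 16
data[mid]=12>5: swap data[2],data[2]; hi=1 → 3 5 12 10 9 8 7 6 13 15 16
end: lo=1, hi=1; data = 3 5 12 10 9 8 7 6 13 15 16

(1, 1)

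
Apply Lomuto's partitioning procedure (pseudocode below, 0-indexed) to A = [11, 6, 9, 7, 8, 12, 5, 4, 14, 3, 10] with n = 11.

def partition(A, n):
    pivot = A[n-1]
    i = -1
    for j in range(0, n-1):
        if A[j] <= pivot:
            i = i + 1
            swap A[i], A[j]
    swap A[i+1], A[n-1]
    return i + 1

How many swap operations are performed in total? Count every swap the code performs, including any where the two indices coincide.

pivot=10, i=-1
j=0: 11>10, skip
j=1: 6≤10, i=0, swap(0,1) ⇒ [6, 11, 9, 7, 8, 12, 5, 4, 14, 3, 10]
j=2: 9≤10, i=1, swap(1,2) ⇒ [6, 9, 11, 7, 8, 12, 5, 4, 14, 3, 10]
j=3: 7≤10, i=2, swap(2,3) ⇒ [6, 9, 7, 11, 8, 12, 5, 4, 14, 3, 10]
j=4: 8≤10, i=3, swap(3,4) ⇒ [6, 9, 7, 8, 11, 12, 5, 4, 14, 3, 10]
j=5: 12>10, skip
j=6: 5≤10, i=4, swap(4,6) ⇒ [6, 9, 7, 8, 5, 12, 11, 4, 14, 3, 10]
j=7: 4≤10, i=5, swap(5,7) ⇒ [6, 9, 7, 8, 5, 4, 11, 12, 14, 3, 10]
j=8: 14>10, skip
j=9: 3≤10, i=6, swap(6,9) ⇒ [6, 9, 7, 8, 5, 4, 3, 12, 14, 11, 10]
swap(7,10) ⇒ [6, 9, 7, 8, 5, 4, 3, 10, 14, 11, 12]; return 7

8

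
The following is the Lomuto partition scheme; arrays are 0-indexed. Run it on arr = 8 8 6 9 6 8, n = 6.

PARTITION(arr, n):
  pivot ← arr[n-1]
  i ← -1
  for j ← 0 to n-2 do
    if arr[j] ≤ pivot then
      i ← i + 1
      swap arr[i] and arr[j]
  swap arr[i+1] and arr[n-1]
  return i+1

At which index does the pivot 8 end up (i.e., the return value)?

pivot=8, i=-1
j=0: 8≤8, i=0, swap(0,0) ⇒ 8 8 6 9 6 8
j=1: 8≤8, i=1, swap(1,1) ⇒ 8 8 6 9 6 8
j=2: 6≤8, i=2, swap(2,2) ⇒ 8 8 6 9 6 8
j=3: 9>8, skip
j=4: 6≤8, i=3, swap(3,4) ⇒ 8 8 6 6 9 8
swap(4,5) ⇒ 8 8 6 6 8 9; return 4

4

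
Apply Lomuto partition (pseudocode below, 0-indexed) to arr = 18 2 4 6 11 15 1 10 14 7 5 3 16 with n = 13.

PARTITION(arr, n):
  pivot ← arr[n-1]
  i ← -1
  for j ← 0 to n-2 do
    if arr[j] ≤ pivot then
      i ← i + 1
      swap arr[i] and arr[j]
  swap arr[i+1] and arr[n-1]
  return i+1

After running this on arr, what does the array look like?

2 4 6 11 15 1 10 14 7 5 3 16 18

pivot = arr[12] = 16; i = -1
j=0: arr[0]=18 > 16 → no swap
j=1: arr[1]=2 ≤ 16 → i=0, swap arr[0],arr[1] → 2 18 4 6 11 15 1 10 14 7 5 3 16
j=2: arr[2]=4 ≤ 16 → i=1, swap arr[1],arr[2] → 2 4 18 6 11 15 1 10 14 7 5 3 16
j=3: arr[3]=6 ≤ 16 → i=2, swap arr[2],arr[3] → 2 4 6 18 11 15 1 10 14 7 5 3 16
j=4: arr[4]=11 ≤ 16 → i=3, swap arr[3],arr[4] → 2 4 6 11 18 15 1 10 14 7 5 3 16
j=5: arr[5]=15 ≤ 16 → i=4, swap arr[4],arr[5] → 2 4 6 11 15 18 1 10 14 7 5 3 16
j=6: arr[6]=1 ≤ 16 → i=5, swap arr[5],arr[6] → 2 4 6 11 15 1 18 10 14 7 5 3 16
j=7: arr[7]=10 ≤ 16 → i=6, swap arr[6],arr[7] → 2 4 6 11 15 1 10 18 14 7 5 3 16
j=8: arr[8]=14 ≤ 16 → i=7, swap arr[7],arr[8] → 2 4 6 11 15 1 10 14 18 7 5 3 16
j=9: arr[9]=7 ≤ 16 → i=8, swap arr[8],arr[9] → 2 4 6 11 15 1 10 14 7 18 5 3 16
j=10: arr[10]=5 ≤ 16 → i=9, swap arr[9],arr[10] → 2 4 6 11 15 1 10 14 7 5 18 3 16
j=11: arr[11]=3 ≤ 16 → i=10, swap arr[10],arr[11] → 2 4 6 11 15 1 10 14 7 5 3 18 16
final swap arr[11],arr[12] → 2 4 6 11 15 1 10 14 7 5 3 16 18; return 11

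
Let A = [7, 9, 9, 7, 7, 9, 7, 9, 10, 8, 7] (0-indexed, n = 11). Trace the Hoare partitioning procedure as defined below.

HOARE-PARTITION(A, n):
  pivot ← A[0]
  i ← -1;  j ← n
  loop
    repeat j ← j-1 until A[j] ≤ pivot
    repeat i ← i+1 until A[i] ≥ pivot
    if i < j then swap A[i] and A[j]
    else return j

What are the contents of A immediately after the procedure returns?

pivot = A[0] = 7; i = -1, j = 11
j→10 (A[10]=7≤7), i→0 (A[0]=7≥7); i<j, swap → [7, 9, 9, 7, 7, 9, 7, 9, 10, 8, 7]
j→6 (A[6]=7≤7), i→1 (A[1]=9≥7); i<j, swap → [7, 7, 9, 7, 7, 9, 9, 9, 10, 8, 7]
j→4 (A[4]=7≤7), i→2 (A[2]=9≥7); i<j, swap → [7, 7, 7, 7, 9, 9, 9, 9, 10, 8, 7]
j→3, i→3; i≥j, return j=3. A = [7, 7, 7, 7, 9, 9, 9, 9, 10, 8, 7]

[7, 7, 7, 7, 9, 9, 9, 9, 10, 8, 7]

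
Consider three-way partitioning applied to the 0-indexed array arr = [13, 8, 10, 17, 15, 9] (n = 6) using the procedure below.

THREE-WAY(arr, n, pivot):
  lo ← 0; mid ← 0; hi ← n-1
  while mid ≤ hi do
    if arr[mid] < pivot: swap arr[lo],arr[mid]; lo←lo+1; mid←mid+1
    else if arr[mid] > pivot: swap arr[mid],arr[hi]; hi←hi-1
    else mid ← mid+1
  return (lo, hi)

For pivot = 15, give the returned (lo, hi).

lo=0 mid=0 hi=5
13<15: swap(0,0), lo=1 mid=1 ⇒ [13, 8, 10, 17, 15, 9]
8<15: swap(1,1), lo=2 mid=2 ⇒ [13, 8, 10, 17, 15, 9]
10<15: swap(2,2), lo=3 mid=3 ⇒ [13, 8, 10, 17, 15, 9]
17>15: swap(3,5), hi=4 ⇒ [13, 8, 10, 9, 15, 17]
9<15: swap(3,3), lo=4 mid=4 ⇒ [13, 8, 10, 9, 15, 17]
15=15: mid=5
done. lo=4 hi=4; arr=[13, 8, 10, 9, 15, 17]

(4, 4)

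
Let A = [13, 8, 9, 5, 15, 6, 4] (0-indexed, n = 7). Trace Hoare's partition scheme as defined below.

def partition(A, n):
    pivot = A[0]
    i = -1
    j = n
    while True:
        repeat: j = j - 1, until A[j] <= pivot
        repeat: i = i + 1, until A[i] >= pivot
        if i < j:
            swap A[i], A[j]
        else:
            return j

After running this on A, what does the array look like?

[4, 8, 9, 5, 6, 15, 13]

pivot = A[0] = 13; i = -1, j = 7
j→6 (A[6]=4≤13), i→0 (A[0]=13≥13); i<j, swap → [4, 8, 9, 5, 15, 6, 13]
j→5 (A[5]=6≤13), i→4 (A[4]=15≥13); i<j, swap → [4, 8, 9, 5, 6, 15, 13]
j→4, i→5; i≥j, return j=4. A = [4, 8, 9, 5, 6, 15, 13]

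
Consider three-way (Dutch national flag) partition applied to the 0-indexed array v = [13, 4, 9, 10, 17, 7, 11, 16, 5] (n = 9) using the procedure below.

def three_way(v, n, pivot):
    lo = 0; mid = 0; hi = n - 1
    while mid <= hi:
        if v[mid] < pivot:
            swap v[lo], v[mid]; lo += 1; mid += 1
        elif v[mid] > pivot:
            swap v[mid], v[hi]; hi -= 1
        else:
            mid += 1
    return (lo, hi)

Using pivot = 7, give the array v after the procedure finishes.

[5, 4, 7, 17, 10, 11, 16, 9, 13]

pivot = 7; lo=0, mid=0, hi=8
v[mid]=13>7: swap v[0],v[8]; hi=7 → [5, 4, 9, 10, 17, 7, 11, 16, 13]
v[mid]=5<7: swap v[0],v[0]; lo=1,mid=1 → [5, 4, 9, 10, 17, 7, 11, 16, 13]
v[mid]=4<7: swap v[1],v[1]; lo=2,mid=2 → [5, 4, 9, 10, 17, 7, 11, 16, 13]
v[mid]=9>7: swap v[2],v[7]; hi=6 → [5, 4, 16, 10, 17, 7, 11, 9, 13]
v[mid]=16>7: swap v[2],v[6]; hi=5 → [5, 4, 11, 10, 17, 7, 16, 9, 13]
v[mid]=11>7: swap v[2],v[5]; hi=4 → [5, 4, 7, 10, 17, 11, 16, 9, 13]
v[mid]=7=7: mid=3
v[mid]=10>7: swap v[3],v[4]; hi=3 → [5, 4, 7, 17, 10, 11, 16, 9, 13]
v[mid]=17>7: swap v[3],v[3]; hi=2 → [5, 4, 7, 17, 10, 11, 16, 9, 13]
end: lo=2, hi=2; v = [5, 4, 7, 17, 10, 11, 16, 9, 13]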